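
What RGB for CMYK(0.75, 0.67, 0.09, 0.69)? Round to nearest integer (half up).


R = 255 × (1-C) × (1-K) = 255 × 0.25 × 0.31 = 19.7625 → 20
G = 255 × (1-M) × (1-K) = 255 × 0.33 × 0.31 = 26.0865 → 26
B = 255 × (1-Y) × (1-K) = 255 × 0.91 × 0.31 = 71.9355 → 72
= RGB(20, 26, 72)


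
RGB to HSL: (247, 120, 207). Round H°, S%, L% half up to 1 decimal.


Normalize: R'=247/255≈0.9686, G'=120/255≈0.4706, B'=207/255≈0.8118
Max=247/255, Min=120/255, Δ=Max-Min=127/255
L = (Max+Min)/2 = (247+120)/510 = 367/510 = 0.71960… → L = 72.0%
L > 0.5 → S = Δ/(2-Max-Min) = 127/(510-247-120) = 127/143 = 0.88811… → S = 88.8%
(the 1/255 factors cancel in S and H, so raw channel differences can be used)
Max is R' → H = 60 × (((G-B)/Δ) mod 6) = 60 × (((120-207)/127) mod 6)
  (-87)/127 = -0.6850…; negative, so add 6 → 5.3149…
  H = 60 × 5.3149… = 318.897…° → H = 318.9°
= HSL(318.9°, 88.8%, 72.0%)


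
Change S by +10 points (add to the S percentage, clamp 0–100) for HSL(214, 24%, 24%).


Original S = 24%
Adjustment = +10 percentage points
New S = 24 + (10) = 34
Clamp to [0, 100] → 34
= HSL(214°, 34%, 24%)


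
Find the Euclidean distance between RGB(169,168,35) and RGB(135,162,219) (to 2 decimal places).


d = √[(R₁-R₂)² + (G₁-G₂)² + (B₁-B₂)²]
d = √[(169-135)² + (168-162)² + (35-219)²]
d = √[1156 + 36 + 33856]
d = √35048
d ≈ 187.21


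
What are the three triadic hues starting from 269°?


Triadic: equally spaced at 120° intervals
H1 = 269°
H2 = (269 + 120) mod 360 = 29°
H3 = (269 + 240) mod 360 = 149°
Triadic = 269°, 29°, 149°


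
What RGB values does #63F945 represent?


63 → 99 (R)
F9 → 249 (G)
45 → 69 (B)
= RGB(99, 249, 69)


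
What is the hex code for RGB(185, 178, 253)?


R = 185 → B9 (hex)
G = 178 → B2 (hex)
B = 253 → FD (hex)
Hex = #B9B2FD


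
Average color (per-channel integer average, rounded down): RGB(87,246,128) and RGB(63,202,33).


Midpoint: each channel = ⌊(C₁+C₂)/2⌋
R: ⌊(87+63)/2⌋ = 75
G: ⌊(246+202)/2⌋ = 224
B: ⌊(128+33)/2⌋ = 80
= RGB(75, 224, 80)


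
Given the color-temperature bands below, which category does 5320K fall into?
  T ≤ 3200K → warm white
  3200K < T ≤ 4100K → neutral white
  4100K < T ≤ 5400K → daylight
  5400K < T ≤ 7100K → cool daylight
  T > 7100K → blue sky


Temperature: 5320K
4100K < 5320K ≤ 5400K → daylight
Classification: daylight


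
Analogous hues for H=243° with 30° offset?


Base hue: 243°
Left analog: (243 - 30) mod 360 = 213°
Right analog: (243 + 30) mod 360 = 273°
Analogous hues = 213° and 273°


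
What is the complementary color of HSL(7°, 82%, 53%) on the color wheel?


Complement = opposite side of color wheel = hue + 180°
H' = (7 + 180) mod 360 = 187°
S and L unchanged.
= HSL(187°, 82%, 53%)


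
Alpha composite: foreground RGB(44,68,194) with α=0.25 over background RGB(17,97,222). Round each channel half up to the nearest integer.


C = α×F + (1-α)×B, with 1-α = 0.75
R: 0.25×44 + 0.75×17 = 11.00 + 12.75 = 23.75 → 24
G: 0.25×68 + 0.75×97 = 17.00 + 72.75 = 89.75 → 90
B: 0.25×194 + 0.75×222 = 48.50 + 166.50 = 215.00 → 215
= RGB(24, 90, 215)


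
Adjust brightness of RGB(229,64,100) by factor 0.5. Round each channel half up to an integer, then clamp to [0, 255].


Multiply each channel by 0.5, round half up, clamp to [0, 255]
R: 229×0.5 = 114.5 → round → 115
G: 64×0.5 = 32
B: 100×0.5 = 50
= RGB(115, 32, 50)


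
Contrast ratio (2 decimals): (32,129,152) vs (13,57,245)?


Linearize each sRGB channel c=v/255: c/12.92 if c ≤ 0.04045 else ((c+0.055)/1.055)^2.4
L = 0.2126×R_lin + 0.7152×G_lin + 0.0722×B_lin
Color 1 (32,129,152):
  R=32: 32/255≈0.1255 > 0.04045 → ((0.1255+0.055)/1.055)^2.4 ≈ 0.01444
  G=129: 129/255≈0.5059 > 0.04045 → ((0.5059+0.055)/1.055)^2.4 ≈ 0.21953
  B=152: 152/255≈0.5961 > 0.04045 → ((0.5961+0.055)/1.055)^2.4 ≈ 0.31399
  L1 = 0.2126×0.01444 + 0.7152×0.21953 + 0.0722×0.31399 ≈ 0.18275
Color 2 (13,57,245):
  R=13: 13/255≈0.0510 > 0.04045 → ((0.0510+0.055)/1.055)^2.4 ≈ 0.00402
  G=57: 57/255≈0.2235 > 0.04045 → ((0.2235+0.055)/1.055)^2.4 ≈ 0.04092
  B=245: 245/255≈0.9608 > 0.04045 → ((0.9608+0.055)/1.055)^2.4 ≈ 0.91310
  L2 = 0.2126×0.00402 + 0.7152×0.04092 + 0.0722×0.91310 ≈ 0.09604
Lighter = 0.18275, Darker = 0.09604
Ratio = (L_lighter + 0.05) / (L_darker + 0.05)
Ratio = (0.18275 + 0.05) / (0.09604 + 0.05) = 0.23275 / 0.14604 ≈ 1.5937
Ratio ≈ 1.59:1


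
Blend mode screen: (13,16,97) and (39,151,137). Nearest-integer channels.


Screen: C = 255 - (255-A)×(255-B)/255, rounded to nearest integer
R: 255 - (255-13)×(255-39)/255 = 255 - 52272/255 ≈ 255 - 204.988 = 50.012 → 50
G: 255 - (255-16)×(255-151)/255 = 255 - 24856/255 ≈ 255 - 97.475 = 157.525 → 158
B: 255 - (255-97)×(255-137)/255 = 255 - 18644/255 ≈ 255 - 73.114 = 181.886 → 182
= RGB(50, 158, 182)


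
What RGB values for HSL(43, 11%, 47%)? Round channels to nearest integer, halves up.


H=43°, S=0.11, L=0.47
C = (1-|2L-1|)×S = (1-|-0.06|)×0.11 = 0.1034
H' = H/60 = 43/60 ≈ 0.7167; X = C×(1-|H' mod 2 - 1|) ≈ 0.0741
m = L - C/2 = 0.47 - 0.0517 = 0.4183
Sector ⌊H'⌋ = 0 → (R',G',B') = (0.1034, ≈0.0741, 0.0)
RGB = ((R'+m)×255, (G'+m)×255, (B'+m)×255) = (133.0335, 125.56285, 106.6665)
Round half up → RGB(133, 126, 107)


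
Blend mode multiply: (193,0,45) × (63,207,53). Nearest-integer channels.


Multiply: C = A×B/255, rounded to nearest integer
R: 193×63/255 = 12159/255 ≈ 47.682 → 48
G: 0×207/255 = 0/255 ≈ 0.000 → 0
B: 45×53/255 = 2385/255 ≈ 9.353 → 9
= RGB(48, 0, 9)


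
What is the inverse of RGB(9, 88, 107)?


Invert: (255-R, 255-G, 255-B)
R: 255-9 = 246
G: 255-88 = 167
B: 255-107 = 148
= RGB(246, 167, 148)


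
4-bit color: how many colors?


Colors = 2^bits = 2^4
= 16 colors


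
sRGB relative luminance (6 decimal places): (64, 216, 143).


Linearize each channel (sRGB transfer function): c = v/255; c_lin = c/12.92 if c ≤ 0.04045, else ((c+0.055)/1.055)^2.4
  R: 64/255 ≈ 0.250980 > 0.04045 → ((0.250980+0.055)/1.055)^2.4 ≈ 0.051269
  G: 216/255 ≈ 0.847059 > 0.04045 → ((0.847059+0.055)/1.055)^2.4 ≈ 0.686685
  B: 143/255 ≈ 0.560784 > 0.04045 → ((0.560784+0.055)/1.055)^2.4 ≈ 0.274677
R_lin = 0.051269, G_lin = 0.686685, B_lin = 0.274677
L = 0.2126×R + 0.7152×G + 0.0722×B
L = 0.2126×0.051269 + 0.7152×0.686685 + 0.0722×0.274677
L ≈ 0.521849


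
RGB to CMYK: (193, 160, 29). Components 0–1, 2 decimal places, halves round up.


R'=193/255≈0.7569, G'=160/255≈0.6275, B'=29/255≈0.1137
K = 1 - max(R',G',B') = 1 - 193/255 = 62/255 = 0.24313… → 0.24
(1-R'-K)/(1-K) simplifies to (max-R)/max with max = 193:
C = (193-193)/193 = 0/193 = 0 → 0.00
M = (193-160)/193 = 33/193 = 0.17098… → 0.17
Y = (193-29)/193 = 164/193 = 0.84974… → 0.85
= CMYK(0.00, 0.17, 0.85, 0.24)


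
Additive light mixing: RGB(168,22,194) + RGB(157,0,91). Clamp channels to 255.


Additive: each channel = min(255, C₁+C₂)
R: 168+157 = 325 → 255
G: 22+0 = 22 → 22
B: 194+91 = 285 → 255
= RGB(255, 22, 255)


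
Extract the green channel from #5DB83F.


Color: #5DB83F
R = 5D = 93
G = B8 = 184
B = 3F = 63
Green = 184


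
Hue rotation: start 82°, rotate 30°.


New hue = (H + rotation) mod 360
New hue = (82 + 30) mod 360
= 112 mod 360
= 112°


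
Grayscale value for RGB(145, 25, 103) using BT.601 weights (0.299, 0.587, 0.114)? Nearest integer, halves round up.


Gray = 0.299×R + 0.587×G + 0.114×B
Gray = 0.299×145 + 0.587×25 + 0.114×103
Gray = 43.355 + 14.675 + 11.742
Gray = 69.772 → round half up → 70
Gray = 70


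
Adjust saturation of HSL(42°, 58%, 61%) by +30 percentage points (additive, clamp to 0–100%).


Original S = 58%
Adjustment = +30 percentage points
New S = 58 + (30) = 88
Clamp to [0, 100] → 88
= HSL(42°, 88%, 61%)


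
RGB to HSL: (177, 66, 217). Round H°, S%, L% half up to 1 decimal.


Normalize: R'=177/255≈0.6941, G'=66/255≈0.2588, B'=217/255≈0.8510
Max=217/255, Min=66/255, Δ=Max-Min=151/255
L = (Max+Min)/2 = (217+66)/510 = 283/510 = 0.55490… → L = 55.5%
L > 0.5 → S = Δ/(2-Max-Min) = 151/(510-217-66) = 151/227 = 0.66519… → S = 66.5%
(the 1/255 factors cancel in S and H, so raw channel differences can be used)
Max is B' → H = 60 × ((R-G)/Δ + 4) = 60 × ((177-66)/151 + 4)
  111/151 + 4 = 0.7350… + 4 = 4.7350…
  H = 60 × 4.7350… = 284.105…° → H = 284.1°
= HSL(284.1°, 66.5%, 55.5%)


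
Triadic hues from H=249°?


Triadic: equally spaced at 120° intervals
H1 = 249°
H2 = (249 + 120) mod 360 = 9°
H3 = (249 + 240) mod 360 = 129°
Triadic = 249°, 9°, 129°


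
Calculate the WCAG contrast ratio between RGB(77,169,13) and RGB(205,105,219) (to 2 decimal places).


Linearize each sRGB channel c=v/255: c/12.92 if c ≤ 0.04045 else ((c+0.055)/1.055)^2.4
L = 0.2126×R_lin + 0.7152×G_lin + 0.0722×B_lin
Color 1 (77,169,13):
  R=77: 77/255≈0.3020 > 0.04045 → ((0.3020+0.055)/1.055)^2.4 ≈ 0.07421
  G=169: 169/255≈0.6627 > 0.04045 → ((0.6627+0.055)/1.055)^2.4 ≈ 0.39676
  B=13: 13/255≈0.0510 > 0.04045 → ((0.0510+0.055)/1.055)^2.4 ≈ 0.00402
  L1 = 0.2126×0.07421 + 0.7152×0.39676 + 0.0722×0.00402 ≈ 0.29983
Color 2 (205,105,219):
  R=205: 205/255≈0.8039 > 0.04045 → ((0.8039+0.055)/1.055)^2.4 ≈ 0.61050
  G=105: 105/255≈0.4118 > 0.04045 → ((0.4118+0.055)/1.055)^2.4 ≈ 0.14126
  B=219: 219/255≈0.8588 > 0.04045 → ((0.8588+0.055)/1.055)^2.4 ≈ 0.70838
  L2 = 0.2126×0.61050 + 0.7152×0.14126 + 0.0722×0.70838 ≈ 0.28197
Lighter = 0.29983, Darker = 0.28197
Ratio = (L_lighter + 0.05) / (L_darker + 0.05)
Ratio = (0.29983 + 0.05) / (0.28197 + 0.05) = 0.34983 / 0.33197 ≈ 1.0538
Ratio ≈ 1.05:1


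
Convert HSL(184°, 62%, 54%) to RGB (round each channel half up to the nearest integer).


H=184°, S=0.62, L=0.54
C = (1-|2L-1|)×S = (1-|0.08|)×0.62 = 0.5704
H' = H/60 = 184/60 ≈ 3.0667; X = C×(1-|H' mod 2 - 1|) ≈ 0.5324
m = L - C/2 = 0.54 - 0.2852 = 0.2548
Sector ⌊H'⌋ = 3 → (R',G',B') = (0.0, ≈0.5324, 0.5704)
RGB = ((R'+m)×255, (G'+m)×255, (B'+m)×255) = (64.974, 200.7292, 210.426)
Round half up → RGB(65, 201, 210)


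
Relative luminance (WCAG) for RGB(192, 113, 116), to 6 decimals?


Linearize each channel (sRGB transfer function): c = v/255; c_lin = c/12.92 if c ≤ 0.04045, else ((c+0.055)/1.055)^2.4
  R: 192/255 ≈ 0.752941 > 0.04045 → ((0.752941+0.055)/1.055)^2.4 ≈ 0.527115
  G: 113/255 ≈ 0.443137 > 0.04045 → ((0.443137+0.055)/1.055)^2.4 ≈ 0.165132
  B: 116/255 ≈ 0.454902 > 0.04045 → ((0.454902+0.055)/1.055)^2.4 ≈ 0.174647
R_lin = 0.527115, G_lin = 0.165132, B_lin = 0.174647
L = 0.2126×R + 0.7152×G + 0.0722×B
L = 0.2126×0.527115 + 0.7152×0.165132 + 0.0722×0.174647
L ≈ 0.242777


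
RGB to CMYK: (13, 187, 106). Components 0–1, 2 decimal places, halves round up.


R'=13/255≈0.0510, G'=187/255≈0.7333, B'=106/255≈0.4157
K = 1 - max(R',G',B') = 1 - 187/255 = 68/255 = 0.26666… → 0.27
(1-R'-K)/(1-K) simplifies to (max-R)/max with max = 187:
C = (187-13)/187 = 174/187 = 0.93048… → 0.93
M = (187-187)/187 = 0/187 = 0 → 0.00
Y = (187-106)/187 = 81/187 = 0.43315… → 0.43
= CMYK(0.93, 0.00, 0.43, 0.27)


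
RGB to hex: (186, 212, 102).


R = 186 → BA (hex)
G = 212 → D4 (hex)
B = 102 → 66 (hex)
Hex = #BAD466


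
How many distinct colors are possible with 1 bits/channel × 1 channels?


Total bits = 1 bits/channel × 1 channels = 1 bits
Distinct colors = 2^1
= 2 colors


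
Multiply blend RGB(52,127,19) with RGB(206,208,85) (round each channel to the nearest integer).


Multiply: C = A×B/255, rounded to nearest integer
R: 52×206/255 = 10712/255 ≈ 42.008 → 42
G: 127×208/255 = 26416/255 ≈ 103.592 → 104
B: 19×85/255 = 1615/255 ≈ 6.333 → 6
= RGB(42, 104, 6)


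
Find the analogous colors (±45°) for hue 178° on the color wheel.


Base hue: 178°
Left analog: (178 - 45) mod 360 = 133°
Right analog: (178 + 45) mod 360 = 223°
Analogous hues = 133° and 223°


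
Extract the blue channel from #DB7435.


Color: #DB7435
R = DB = 219
G = 74 = 116
B = 35 = 53
Blue = 53


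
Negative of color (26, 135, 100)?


Invert: (255-R, 255-G, 255-B)
R: 255-26 = 229
G: 255-135 = 120
B: 255-100 = 155
= RGB(229, 120, 155)


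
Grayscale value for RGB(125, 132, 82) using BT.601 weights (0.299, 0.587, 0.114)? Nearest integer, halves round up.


Gray = 0.299×R + 0.587×G + 0.114×B
Gray = 0.299×125 + 0.587×132 + 0.114×82
Gray = 37.375 + 77.484 + 9.348
Gray = 124.207 → round half up → 124
Gray = 124


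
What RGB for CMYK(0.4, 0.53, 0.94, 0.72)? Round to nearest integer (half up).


R = 255 × (1-C) × (1-K) = 255 × 0.60 × 0.28 = 42.84 → 43
G = 255 × (1-M) × (1-K) = 255 × 0.47 × 0.28 = 33.558 → 34
B = 255 × (1-Y) × (1-K) = 255 × 0.06 × 0.28 = 4.284 → 4
= RGB(43, 34, 4)


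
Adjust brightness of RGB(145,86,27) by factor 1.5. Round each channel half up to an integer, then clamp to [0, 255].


Multiply each channel by 1.5, round half up, clamp to [0, 255]
R: 145×1.5 = 217.5 → round → 218
G: 86×1.5 = 129
B: 27×1.5 = 40.5 → round → 41
= RGB(218, 129, 41)


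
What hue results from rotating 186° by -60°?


New hue = (H + rotation) mod 360
New hue = (186 -60) mod 360
= 126 mod 360
= 126°


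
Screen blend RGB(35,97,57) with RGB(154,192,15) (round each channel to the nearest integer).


Screen: C = 255 - (255-A)×(255-B)/255, rounded to nearest integer
R: 255 - (255-35)×(255-154)/255 = 255 - 22220/255 ≈ 255 - 87.137 = 167.863 → 168
G: 255 - (255-97)×(255-192)/255 = 255 - 9954/255 ≈ 255 - 39.035 = 215.965 → 216
B: 255 - (255-57)×(255-15)/255 = 255 - 47520/255 ≈ 255 - 186.353 = 68.647 → 69
= RGB(168, 216, 69)


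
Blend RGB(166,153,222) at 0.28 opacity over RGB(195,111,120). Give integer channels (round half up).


C = α×F + (1-α)×B, with 1-α = 0.72
R: 0.28×166 + 0.72×195 = 46.48 + 140.40 = 186.88 → 187
G: 0.28×153 + 0.72×111 = 42.84 + 79.92 = 122.76 → 123
B: 0.28×222 + 0.72×120 = 62.16 + 86.40 = 148.56 → 149
= RGB(187, 123, 149)


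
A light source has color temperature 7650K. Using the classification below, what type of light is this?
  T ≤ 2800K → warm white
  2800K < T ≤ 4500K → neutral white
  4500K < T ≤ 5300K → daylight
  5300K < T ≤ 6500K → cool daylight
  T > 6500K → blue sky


Temperature: 7650K
7650K > 6500K → blue sky
Classification: blue sky


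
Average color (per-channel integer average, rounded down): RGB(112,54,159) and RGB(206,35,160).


Midpoint: each channel = ⌊(C₁+C₂)/2⌋
R: ⌊(112+206)/2⌋ = 159
G: ⌊(54+35)/2⌋ = 44
B: ⌊(159+160)/2⌋ = 159
= RGB(159, 44, 159)


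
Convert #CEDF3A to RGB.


CE → 206 (R)
DF → 223 (G)
3A → 58 (B)
= RGB(206, 223, 58)


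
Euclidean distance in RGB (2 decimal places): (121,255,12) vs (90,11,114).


d = √[(R₁-R₂)² + (G₁-G₂)² + (B₁-B₂)²]
d = √[(121-90)² + (255-11)² + (12-114)²]
d = √[961 + 59536 + 10404]
d = √70901
d ≈ 266.27


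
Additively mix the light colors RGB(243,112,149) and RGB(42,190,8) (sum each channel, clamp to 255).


Additive: each channel = min(255, C₁+C₂)
R: 243+42 = 285 → 255
G: 112+190 = 302 → 255
B: 149+8 = 157 → 157
= RGB(255, 255, 157)


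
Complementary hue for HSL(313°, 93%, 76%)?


Complement = opposite side of color wheel = hue + 180°
H' = (313 + 180) mod 360 = 133°
S and L unchanged.
= HSL(133°, 93%, 76%)


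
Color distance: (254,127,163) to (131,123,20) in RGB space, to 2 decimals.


d = √[(R₁-R₂)² + (G₁-G₂)² + (B₁-B₂)²]
d = √[(254-131)² + (127-123)² + (163-20)²]
d = √[15129 + 16 + 20449]
d = √35594
d ≈ 188.66


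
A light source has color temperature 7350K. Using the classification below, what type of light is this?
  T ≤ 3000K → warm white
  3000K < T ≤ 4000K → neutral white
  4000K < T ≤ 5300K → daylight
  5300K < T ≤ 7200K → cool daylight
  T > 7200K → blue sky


Temperature: 7350K
7350K > 7200K → blue sky
Classification: blue sky


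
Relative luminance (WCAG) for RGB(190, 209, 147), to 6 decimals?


Linearize each channel (sRGB transfer function): c = v/255; c_lin = c/12.92 if c ≤ 0.04045, else ((c+0.055)/1.055)^2.4
  R: 190/255 ≈ 0.745098 > 0.04045 → ((0.745098+0.055)/1.055)^2.4 ≈ 0.514918
  G: 209/255 ≈ 0.819608 > 0.04045 → ((0.819608+0.055)/1.055)^2.4 ≈ 0.637597
  B: 147/255 ≈ 0.576471 > 0.04045 → ((0.576471+0.055)/1.055)^2.4 ≈ 0.291771
R_lin = 0.514918, G_lin = 0.637597, B_lin = 0.291771
L = 0.2126×R + 0.7152×G + 0.0722×B
L = 0.2126×0.514918 + 0.7152×0.637597 + 0.0722×0.291771
L ≈ 0.586547


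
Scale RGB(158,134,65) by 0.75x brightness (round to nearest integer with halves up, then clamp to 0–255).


Multiply each channel by 0.75, round half up, clamp to [0, 255]
R: 158×0.75 = 118.5 → round → 119
G: 134×0.75 = 100.5 → round → 101
B: 65×0.75 = 48.75 → round → 49
= RGB(119, 101, 49)


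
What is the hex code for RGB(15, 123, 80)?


R = 15 → 0F (hex)
G = 123 → 7B (hex)
B = 80 → 50 (hex)
Hex = #0F7B50


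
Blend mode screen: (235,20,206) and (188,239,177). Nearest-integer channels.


Screen: C = 255 - (255-A)×(255-B)/255, rounded to nearest integer
R: 255 - (255-235)×(255-188)/255 = 255 - 1340/255 ≈ 255 - 5.255 = 249.745 → 250
G: 255 - (255-20)×(255-239)/255 = 255 - 3760/255 ≈ 255 - 14.745 = 240.255 → 240
B: 255 - (255-206)×(255-177)/255 = 255 - 3822/255 ≈ 255 - 14.988 = 240.012 → 240
= RGB(250, 240, 240)


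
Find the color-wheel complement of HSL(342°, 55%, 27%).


Complement = opposite side of color wheel = hue + 180°
H' = (342 + 180) mod 360 = 162°
S and L unchanged.
= HSL(162°, 55%, 27%)


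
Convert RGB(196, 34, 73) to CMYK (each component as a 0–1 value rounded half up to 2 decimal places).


R'=196/255≈0.7686, G'=34/255≈0.1333, B'=73/255≈0.2863
K = 1 - max(R',G',B') = 1 - 196/255 = 59/255 = 0.23137… → 0.23
(1-R'-K)/(1-K) simplifies to (max-R)/max with max = 196:
C = (196-196)/196 = 0/196 = 0 → 0.00
M = (196-34)/196 = 162/196 = 0.82653… → 0.83
Y = (196-73)/196 = 123/196 = 0.62755… → 0.63
= CMYK(0.00, 0.83, 0.63, 0.23)


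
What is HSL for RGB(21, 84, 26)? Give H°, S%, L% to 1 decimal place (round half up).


Normalize: R'=21/255≈0.0824, G'=84/255≈0.3294, B'=26/255≈0.1020
Max=84/255, Min=21/255, Δ=Max-Min=63/255
L = (Max+Min)/2 = (84+21)/510 = 105/510 = 0.20588… → L = 20.6%
L ≤ 0.5 → S = Δ/(Max+Min) = 63/(84+21) = 63/105 = 0.6 → S = 60.0%
(the 1/255 factors cancel in S and H, so raw channel differences can be used)
Max is G' → H = 60 × ((B-R)/Δ + 2) = 60 × ((26-21)/63 + 2)
  5/63 + 2 = 0.0793… + 2 = 2.0793…
  H = 60 × 2.0793… = 124.761…° → H = 124.8°
= HSL(124.8°, 60.0%, 20.6%)


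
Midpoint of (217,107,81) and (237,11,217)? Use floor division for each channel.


Midpoint: each channel = ⌊(C₁+C₂)/2⌋
R: ⌊(217+237)/2⌋ = 227
G: ⌊(107+11)/2⌋ = 59
B: ⌊(81+217)/2⌋ = 149
= RGB(227, 59, 149)


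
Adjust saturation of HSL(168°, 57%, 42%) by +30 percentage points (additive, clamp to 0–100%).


Original S = 57%
Adjustment = +30 percentage points
New S = 57 + (30) = 87
Clamp to [0, 100] → 87
= HSL(168°, 87%, 42%)


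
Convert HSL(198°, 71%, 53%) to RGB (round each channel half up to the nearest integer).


H=198°, S=0.71, L=0.53
C = (1-|2L-1|)×S = (1-|0.06|)×0.71 = 0.6674
H' = H/60 = 198/60 ≈ 3.3000; X = C×(1-|H' mod 2 - 1|) = 0.46718
m = L - C/2 = 0.53 - 0.3337 = 0.1963
Sector ⌊H'⌋ = 3 → (R',G',B') = (0.0, 0.46718, 0.6674)
RGB = ((R'+m)×255, (G'+m)×255, (B'+m)×255) = (50.0565, 169.1874, 220.2435)
Round half up → RGB(50, 169, 220)


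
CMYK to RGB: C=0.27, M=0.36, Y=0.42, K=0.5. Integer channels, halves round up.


R = 255 × (1-C) × (1-K) = 255 × 0.73 × 0.50 = 93.075 → 93
G = 255 × (1-M) × (1-K) = 255 × 0.64 × 0.50 = 81.6 → 82
B = 255 × (1-Y) × (1-K) = 255 × 0.58 × 0.50 = 73.95 → 74
= RGB(93, 82, 74)


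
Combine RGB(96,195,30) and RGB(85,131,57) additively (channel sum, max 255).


Additive: each channel = min(255, C₁+C₂)
R: 96+85 = 181 → 181
G: 195+131 = 326 → 255
B: 30+57 = 87 → 87
= RGB(181, 255, 87)


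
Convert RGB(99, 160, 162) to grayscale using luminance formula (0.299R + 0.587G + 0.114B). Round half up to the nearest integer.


Gray = 0.299×R + 0.587×G + 0.114×B
Gray = 0.299×99 + 0.587×160 + 0.114×162
Gray = 29.601 + 93.920 + 18.468
Gray = 141.989 → round half up → 142
Gray = 142


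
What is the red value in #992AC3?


Color: #992AC3
R = 99 = 153
G = 2A = 42
B = C3 = 195
Red = 153


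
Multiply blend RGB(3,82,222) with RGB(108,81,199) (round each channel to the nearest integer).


Multiply: C = A×B/255, rounded to nearest integer
R: 3×108/255 = 324/255 ≈ 1.271 → 1
G: 82×81/255 = 6642/255 ≈ 26.047 → 26
B: 222×199/255 = 44178/255 ≈ 173.247 → 173
= RGB(1, 26, 173)


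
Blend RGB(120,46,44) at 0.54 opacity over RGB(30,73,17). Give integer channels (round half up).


C = α×F + (1-α)×B, with 1-α = 0.46
R: 0.54×120 + 0.46×30 = 64.80 + 13.80 = 78.60 → 79
G: 0.54×46 + 0.46×73 = 24.84 + 33.58 = 58.42 → 58
B: 0.54×44 + 0.46×17 = 23.76 + 7.82 = 31.58 → 32
= RGB(79, 58, 32)


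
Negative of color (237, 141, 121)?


Invert: (255-R, 255-G, 255-B)
R: 255-237 = 18
G: 255-141 = 114
B: 255-121 = 134
= RGB(18, 114, 134)


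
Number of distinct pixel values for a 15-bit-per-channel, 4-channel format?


Total bits = 15 bits/channel × 4 channels = 60 bits
Distinct pixel values = 2^60
= 1,152,921,504,606,846,976 pixel values


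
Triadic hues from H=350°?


Triadic: equally spaced at 120° intervals
H1 = 350°
H2 = (350 + 120) mod 360 = 110°
H3 = (350 + 240) mod 360 = 230°
Triadic = 350°, 110°, 230°


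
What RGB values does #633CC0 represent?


63 → 99 (R)
3C → 60 (G)
C0 → 192 (B)
= RGB(99, 60, 192)


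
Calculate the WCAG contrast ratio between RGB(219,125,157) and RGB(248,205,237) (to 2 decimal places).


Linearize each sRGB channel c=v/255: c/12.92 if c ≤ 0.04045 else ((c+0.055)/1.055)^2.4
L = 0.2126×R_lin + 0.7152×G_lin + 0.0722×B_lin
Color 1 (219,125,157):
  R=219: 219/255≈0.8588 > 0.04045 → ((0.8588+0.055)/1.055)^2.4 ≈ 0.70838
  G=125: 125/255≈0.4902 > 0.04045 → ((0.4902+0.055)/1.055)^2.4 ≈ 0.20508
  B=157: 157/255≈0.6157 > 0.04045 → ((0.6157+0.055)/1.055)^2.4 ≈ 0.33716
  L1 = 0.2126×0.70838 + 0.7152×0.20508 + 0.0722×0.33716 ≈ 0.32162
Color 2 (248,205,237):
  R=248: 248/255≈0.9725 > 0.04045 → ((0.9725+0.055)/1.055)^2.4 ≈ 0.93869
  G=205: 205/255≈0.8039 > 0.04045 → ((0.8039+0.055)/1.055)^2.4 ≈ 0.61050
  B=237: 237/255≈0.9294 > 0.04045 → ((0.9294+0.055)/1.055)^2.4 ≈ 0.84687
  L2 = 0.2126×0.93869 + 0.7152×0.61050 + 0.0722×0.84687 ≈ 0.69734
Lighter = 0.69734, Darker = 0.32162
Ratio = (L_lighter + 0.05) / (L_darker + 0.05)
Ratio = (0.69734 + 0.05) / (0.32162 + 0.05) = 0.74734 / 0.37162 ≈ 2.0110
Ratio ≈ 2.01:1


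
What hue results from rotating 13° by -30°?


New hue = (H + rotation) mod 360
New hue = (13 -30) mod 360
= -17 mod 360
= 343°


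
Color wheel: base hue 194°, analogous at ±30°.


Base hue: 194°
Left analog: (194 - 30) mod 360 = 164°
Right analog: (194 + 30) mod 360 = 224°
Analogous hues = 164° and 224°


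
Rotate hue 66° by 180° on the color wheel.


New hue = (H + rotation) mod 360
New hue = (66 + 180) mod 360
= 246 mod 360
= 246°


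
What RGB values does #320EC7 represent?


32 → 50 (R)
0E → 14 (G)
C7 → 199 (B)
= RGB(50, 14, 199)


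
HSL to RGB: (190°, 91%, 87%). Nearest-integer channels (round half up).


H=190°, S=0.91, L=0.87
C = (1-|2L-1|)×S = (1-|0.74|)×0.91 = 0.2366
H' = H/60 = 190/60 ≈ 3.1667; X = C×(1-|H' mod 2 - 1|) ≈ 0.1972
m = L - C/2 = 0.87 - 0.1183 = 0.7517
Sector ⌊H'⌋ = 3 → (R',G',B') = (0.0, ≈0.1972, 0.2366)
RGB = ((R'+m)×255, (G'+m)×255, (B'+m)×255) = (191.6835, 241.961, 252.0165)
Round half up → RGB(192, 242, 252)


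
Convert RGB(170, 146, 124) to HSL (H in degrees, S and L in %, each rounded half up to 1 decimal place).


Normalize: R'=170/255≈0.6667, G'=146/255≈0.5725, B'=124/255≈0.4863
Max=170/255, Min=124/255, Δ=Max-Min=46/255
L = (Max+Min)/2 = (170+124)/510 = 294/510 = 0.57647… → L = 57.6%
L > 0.5 → S = Δ/(2-Max-Min) = 46/(510-170-124) = 46/216 = 0.21296… → S = 21.3%
(the 1/255 factors cancel in S and H, so raw channel differences can be used)
Max is R' → H = 60 × (((G-B)/Δ) mod 6) = 60 × (((146-124)/46) mod 6)
  22/46 = 0.4782…
  H = 60 × 0.4782… = 28.695…° → H = 28.7°
= HSL(28.7°, 21.3%, 57.6%)


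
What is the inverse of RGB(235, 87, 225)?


Invert: (255-R, 255-G, 255-B)
R: 255-235 = 20
G: 255-87 = 168
B: 255-225 = 30
= RGB(20, 168, 30)


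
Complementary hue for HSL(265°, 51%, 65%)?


Complement = opposite side of color wheel = hue + 180°
H' = (265 + 180) mod 360 = 85°
S and L unchanged.
= HSL(85°, 51%, 65%)


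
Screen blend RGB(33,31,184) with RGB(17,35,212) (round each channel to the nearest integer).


Screen: C = 255 - (255-A)×(255-B)/255, rounded to nearest integer
R: 255 - (255-33)×(255-17)/255 = 255 - 52836/255 ≈ 255 - 207.200 = 47.800 → 48
G: 255 - (255-31)×(255-35)/255 = 255 - 49280/255 ≈ 255 - 193.255 = 61.745 → 62
B: 255 - (255-184)×(255-212)/255 = 255 - 3053/255 ≈ 255 - 11.973 = 243.027 → 243
= RGB(48, 62, 243)


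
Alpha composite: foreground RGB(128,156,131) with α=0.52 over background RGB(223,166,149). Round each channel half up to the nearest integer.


C = α×F + (1-α)×B, with 1-α = 0.48
R: 0.52×128 + 0.48×223 = 66.56 + 107.04 = 173.60 → 174
G: 0.52×156 + 0.48×166 = 81.12 + 79.68 = 160.80 → 161
B: 0.52×131 + 0.48×149 = 68.12 + 71.52 = 139.64 → 140
= RGB(174, 161, 140)


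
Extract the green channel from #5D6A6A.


Color: #5D6A6A
R = 5D = 93
G = 6A = 106
B = 6A = 106
Green = 106


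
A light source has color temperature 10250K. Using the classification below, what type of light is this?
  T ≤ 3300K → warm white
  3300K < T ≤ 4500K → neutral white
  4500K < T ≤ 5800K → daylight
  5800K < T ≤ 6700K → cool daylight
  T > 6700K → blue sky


Temperature: 10250K
10250K > 6700K → blue sky
Classification: blue sky


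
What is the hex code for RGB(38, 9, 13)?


R = 38 → 26 (hex)
G = 9 → 09 (hex)
B = 13 → 0D (hex)
Hex = #26090D


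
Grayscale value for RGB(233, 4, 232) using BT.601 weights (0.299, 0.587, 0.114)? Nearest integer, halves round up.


Gray = 0.299×R + 0.587×G + 0.114×B
Gray = 0.299×233 + 0.587×4 + 0.114×232
Gray = 69.667 + 2.348 + 26.448
Gray = 98.463 → round half up → 98
Gray = 98


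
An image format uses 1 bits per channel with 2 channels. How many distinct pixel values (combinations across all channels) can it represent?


Total bits = 1 bits/channel × 2 channels = 2 bits
Distinct pixel values = 2^2
= 4 pixel values


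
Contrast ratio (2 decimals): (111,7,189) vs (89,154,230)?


Linearize each sRGB channel c=v/255: c/12.92 if c ≤ 0.04045 else ((c+0.055)/1.055)^2.4
L = 0.2126×R_lin + 0.7152×G_lin + 0.0722×B_lin
Color 1 (111,7,189):
  R=111: 111/255≈0.4353 > 0.04045 → ((0.4353+0.055)/1.055)^2.4 ≈ 0.15896
  G=7: 7/255≈0.0275 ≤ 0.04045 → 0.0275/12.92 ≈ 0.00212
  B=189: 189/255≈0.7412 > 0.04045 → ((0.7412+0.055)/1.055)^2.4 ≈ 0.50888
  L1 = 0.2126×0.15896 + 0.7152×0.00212 + 0.0722×0.50888 ≈ 0.07206
Color 2 (89,154,230):
  R=89: 89/255≈0.3490 > 0.04045 → ((0.3490+0.055)/1.055)^2.4 ≈ 0.09990
  G=154: 154/255≈0.6039 > 0.04045 → ((0.6039+0.055)/1.055)^2.4 ≈ 0.32314
  B=230: 230/255≈0.9020 > 0.04045 → ((0.9020+0.055)/1.055)^2.4 ≈ 0.79130
  L2 = 0.2126×0.09990 + 0.7152×0.32314 + 0.0722×0.79130 ≈ 0.30948
Lighter = 0.30948, Darker = 0.07206
Ratio = (L_lighter + 0.05) / (L_darker + 0.05)
Ratio = (0.30948 + 0.05) / (0.07206 + 0.05) = 0.35948 / 0.12206 ≈ 2.9452
Ratio ≈ 2.95:1


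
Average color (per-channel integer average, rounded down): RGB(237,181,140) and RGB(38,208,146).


Midpoint: each channel = ⌊(C₁+C₂)/2⌋
R: ⌊(237+38)/2⌋ = 137
G: ⌊(181+208)/2⌋ = 194
B: ⌊(140+146)/2⌋ = 143
= RGB(137, 194, 143)


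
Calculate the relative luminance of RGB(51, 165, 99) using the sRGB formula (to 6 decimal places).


Linearize each channel (sRGB transfer function): c = v/255; c_lin = c/12.92 if c ≤ 0.04045, else ((c+0.055)/1.055)^2.4
  R: 51/255 ≈ 0.200000 > 0.04045 → ((0.200000+0.055)/1.055)^2.4 ≈ 0.033105
  G: 165/255 ≈ 0.647059 > 0.04045 → ((0.647059+0.055)/1.055)^2.4 ≈ 0.376262
  B: 99/255 ≈ 0.388235 > 0.04045 → ((0.388235+0.055)/1.055)^2.4 ≈ 0.124772
R_lin = 0.033105, G_lin = 0.376262, B_lin = 0.124772
L = 0.2126×R + 0.7152×G + 0.0722×B
L = 0.2126×0.033105 + 0.7152×0.376262 + 0.0722×0.124772
L ≈ 0.285149


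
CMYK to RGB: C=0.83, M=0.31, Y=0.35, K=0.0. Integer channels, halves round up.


R = 255 × (1-C) × (1-K) = 255 × 0.17 × 1.00 = 43.35 → 43
G = 255 × (1-M) × (1-K) = 255 × 0.69 × 1.00 = 175.95 → 176
B = 255 × (1-Y) × (1-K) = 255 × 0.65 × 1.00 = 165.75 → 166
= RGB(43, 176, 166)


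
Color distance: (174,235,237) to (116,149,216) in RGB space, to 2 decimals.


d = √[(R₁-R₂)² + (G₁-G₂)² + (B₁-B₂)²]
d = √[(174-116)² + (235-149)² + (237-216)²]
d = √[3364 + 7396 + 441]
d = √11201
d ≈ 105.83


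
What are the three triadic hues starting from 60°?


Triadic: equally spaced at 120° intervals
H1 = 60°
H2 = (60 + 120) mod 360 = 180°
H3 = (60 + 240) mod 360 = 300°
Triadic = 60°, 180°, 300°


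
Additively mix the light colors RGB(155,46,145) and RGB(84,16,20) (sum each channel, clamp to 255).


Additive: each channel = min(255, C₁+C₂)
R: 155+84 = 239 → 239
G: 46+16 = 62 → 62
B: 145+20 = 165 → 165
= RGB(239, 62, 165)


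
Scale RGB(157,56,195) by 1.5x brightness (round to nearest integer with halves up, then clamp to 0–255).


Multiply each channel by 1.5, round half up, clamp to [0, 255]
R: 157×1.5 = 235.5 → round → 236
G: 56×1.5 = 84
B: 195×1.5 = 292.5 → round → 293 → clamp → 255
= RGB(236, 84, 255)


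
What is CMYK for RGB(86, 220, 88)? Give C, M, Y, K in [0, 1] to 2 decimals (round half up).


R'=86/255≈0.3373, G'=220/255≈0.8627, B'=88/255≈0.3451
K = 1 - max(R',G',B') = 1 - 220/255 = 35/255 = 0.13725… → 0.14
(1-R'-K)/(1-K) simplifies to (max-R)/max with max = 220:
C = (220-86)/220 = 134/220 = 0.60909… → 0.61
M = (220-220)/220 = 0/220 = 0 → 0.00
Y = (220-88)/220 = 132/220 = 0.6 → 0.60
= CMYK(0.61, 0.00, 0.60, 0.14)


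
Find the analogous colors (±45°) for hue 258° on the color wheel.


Base hue: 258°
Left analog: (258 - 45) mod 360 = 213°
Right analog: (258 + 45) mod 360 = 303°
Analogous hues = 213° and 303°


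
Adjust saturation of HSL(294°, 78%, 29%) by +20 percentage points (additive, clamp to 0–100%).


Original S = 78%
Adjustment = +20 percentage points
New S = 78 + (20) = 98
Clamp to [0, 100] → 98
= HSL(294°, 98%, 29%)


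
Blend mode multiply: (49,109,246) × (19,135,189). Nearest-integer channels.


Multiply: C = A×B/255, rounded to nearest integer
R: 49×19/255 = 931/255 ≈ 3.651 → 4
G: 109×135/255 = 14715/255 ≈ 57.706 → 58
B: 246×189/255 = 46494/255 ≈ 182.329 → 182
= RGB(4, 58, 182)


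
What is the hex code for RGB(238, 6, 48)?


R = 238 → EE (hex)
G = 6 → 06 (hex)
B = 48 → 30 (hex)
Hex = #EE0630


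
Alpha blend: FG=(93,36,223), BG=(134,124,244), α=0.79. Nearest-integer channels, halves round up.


C = α×F + (1-α)×B, with 1-α = 0.21
R: 0.79×93 + 0.21×134 = 73.47 + 28.14 = 101.61 → 102
G: 0.79×36 + 0.21×124 = 28.44 + 26.04 = 54.48 → 54
B: 0.79×223 + 0.21×244 = 176.17 + 51.24 = 227.41 → 227
= RGB(102, 54, 227)


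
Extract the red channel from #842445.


Color: #842445
R = 84 = 132
G = 24 = 36
B = 45 = 69
Red = 132


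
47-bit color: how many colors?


Colors = 2^bits = 2^47
= 140,737,488,355,328 colors


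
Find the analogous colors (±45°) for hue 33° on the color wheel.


Base hue: 33°
Left analog: (33 - 45) mod 360 = 348°
Right analog: (33 + 45) mod 360 = 78°
Analogous hues = 348° and 78°


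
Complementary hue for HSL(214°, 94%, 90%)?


Complement = opposite side of color wheel = hue + 180°
H' = (214 + 180) mod 360 = 34°
S and L unchanged.
= HSL(34°, 94%, 90%)


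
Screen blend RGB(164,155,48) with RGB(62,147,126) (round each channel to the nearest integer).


Screen: C = 255 - (255-A)×(255-B)/255, rounded to nearest integer
R: 255 - (255-164)×(255-62)/255 = 255 - 17563/255 ≈ 255 - 68.875 = 186.125 → 186
G: 255 - (255-155)×(255-147)/255 = 255 - 10800/255 ≈ 255 - 42.353 = 212.647 → 213
B: 255 - (255-48)×(255-126)/255 = 255 - 26703/255 ≈ 255 - 104.718 = 150.282 → 150
= RGB(186, 213, 150)


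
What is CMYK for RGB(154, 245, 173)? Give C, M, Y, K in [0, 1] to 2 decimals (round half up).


R'=154/255≈0.6039, G'=245/255≈0.9608, B'=173/255≈0.6784
K = 1 - max(R',G',B') = 1 - 245/255 = 10/255 = 0.03921… → 0.04
(1-R'-K)/(1-K) simplifies to (max-R)/max with max = 245:
C = (245-154)/245 = 91/245 = 0.37142… → 0.37
M = (245-245)/245 = 0/245 = 0 → 0.00
Y = (245-173)/245 = 72/245 = 0.29387… → 0.29
= CMYK(0.37, 0.00, 0.29, 0.04)


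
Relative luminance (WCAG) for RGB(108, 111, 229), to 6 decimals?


Linearize each channel (sRGB transfer function): c = v/255; c_lin = c/12.92 if c ≤ 0.04045, else ((c+0.055)/1.055)^2.4
  R: 108/255 ≈ 0.423529 > 0.04045 → ((0.423529+0.055)/1.055)^2.4 ≈ 0.149960
  G: 111/255 ≈ 0.435294 > 0.04045 → ((0.435294+0.055)/1.055)^2.4 ≈ 0.158961
  B: 229/255 ≈ 0.898039 > 0.04045 → ((0.898039+0.055)/1.055)^2.4 ≈ 0.783538
R_lin = 0.149960, G_lin = 0.158961, B_lin = 0.783538
L = 0.2126×R + 0.7152×G + 0.0722×B
L = 0.2126×0.149960 + 0.7152×0.158961 + 0.0722×0.783538
L ≈ 0.202142


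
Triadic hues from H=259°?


Triadic: equally spaced at 120° intervals
H1 = 259°
H2 = (259 + 120) mod 360 = 19°
H3 = (259 + 240) mod 360 = 139°
Triadic = 259°, 19°, 139°


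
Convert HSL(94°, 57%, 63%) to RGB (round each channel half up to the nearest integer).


H=94°, S=0.57, L=0.63
C = (1-|2L-1|)×S = (1-|0.26|)×0.57 = 0.4218
H' = H/60 = 94/60 ≈ 1.5667; X = C×(1-|H' mod 2 - 1|) = 0.18278
m = L - C/2 = 0.63 - 0.2109 = 0.4191
Sector ⌊H'⌋ = 1 → (R',G',B') = (0.18278, 0.4218, 0.0)
RGB = ((R'+m)×255, (G'+m)×255, (B'+m)×255) = (153.4794, 214.4295, 106.8705)
Round half up → RGB(153, 214, 107)


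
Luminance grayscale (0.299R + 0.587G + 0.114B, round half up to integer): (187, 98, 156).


Gray = 0.299×R + 0.587×G + 0.114×B
Gray = 0.299×187 + 0.587×98 + 0.114×156
Gray = 55.913 + 57.526 + 17.784
Gray = 131.223 → round half up → 131
Gray = 131


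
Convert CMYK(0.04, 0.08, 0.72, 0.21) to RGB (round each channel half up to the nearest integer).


R = 255 × (1-C) × (1-K) = 255 × 0.96 × 0.79 = 193.392 → 193
G = 255 × (1-M) × (1-K) = 255 × 0.92 × 0.79 = 185.334 → 185
B = 255 × (1-Y) × (1-K) = 255 × 0.28 × 0.79 = 56.406 → 56
= RGB(193, 185, 56)


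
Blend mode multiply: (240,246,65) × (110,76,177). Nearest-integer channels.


Multiply: C = A×B/255, rounded to nearest integer
R: 240×110/255 = 26400/255 ≈ 103.529 → 104
G: 246×76/255 = 18696/255 ≈ 73.318 → 73
B: 65×177/255 = 11505/255 ≈ 45.118 → 45
= RGB(104, 73, 45)


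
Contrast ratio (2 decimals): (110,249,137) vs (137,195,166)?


Linearize each sRGB channel c=v/255: c/12.92 if c ≤ 0.04045 else ((c+0.055)/1.055)^2.4
L = 0.2126×R_lin + 0.7152×G_lin + 0.0722×B_lin
Color 1 (110,249,137):
  R=110: 110/255≈0.4314 > 0.04045 → ((0.4314+0.055)/1.055)^2.4 ≈ 0.15593
  G=249: 249/255≈0.9765 > 0.04045 → ((0.9765+0.055)/1.055)^2.4 ≈ 0.94731
  B=137: 137/255≈0.5373 > 0.04045 → ((0.5373+0.055)/1.055)^2.4 ≈ 0.25016
  L1 = 0.2126×0.15593 + 0.7152×0.94731 + 0.0722×0.25016 ≈ 0.72873
Color 2 (137,195,166):
  R=137: 137/255≈0.5373 > 0.04045 → ((0.5373+0.055)/1.055)^2.4 ≈ 0.25016
  G=195: 195/255≈0.7647 > 0.04045 → ((0.7647+0.055)/1.055)^2.4 ≈ 0.54572
  B=166: 166/255≈0.6510 > 0.04045 → ((0.6510+0.055)/1.055)^2.4 ≈ 0.38133
  L2 = 0.2126×0.25016 + 0.7152×0.54572 + 0.0722×0.38133 ≈ 0.47102
Lighter = 0.72873, Darker = 0.47102
Ratio = (L_lighter + 0.05) / (L_darker + 0.05)
Ratio = (0.72873 + 0.05) / (0.47102 + 0.05) = 0.77873 / 0.52102 ≈ 1.4946
Ratio ≈ 1.49:1


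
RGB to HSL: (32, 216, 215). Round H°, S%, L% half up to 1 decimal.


Normalize: R'=32/255≈0.1255, G'=216/255≈0.8471, B'=215/255≈0.8431
Max=216/255, Min=32/255, Δ=Max-Min=184/255
L = (Max+Min)/2 = (216+32)/510 = 248/510 = 0.48627… → L = 48.6%
L ≤ 0.5 → S = Δ/(Max+Min) = 184/(216+32) = 184/248 = 0.74193… → S = 74.2%
(the 1/255 factors cancel in S and H, so raw channel differences can be used)
Max is G' → H = 60 × ((B-R)/Δ + 2) = 60 × ((215-32)/184 + 2)
  183/184 + 2 = 0.9945… + 2 = 2.9945…
  H = 60 × 2.9945… = 179.673…° → H = 179.7°
= HSL(179.7°, 74.2%, 48.6%)


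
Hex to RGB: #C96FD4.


C9 → 201 (R)
6F → 111 (G)
D4 → 212 (B)
= RGB(201, 111, 212)


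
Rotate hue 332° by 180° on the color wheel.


New hue = (H + rotation) mod 360
New hue = (332 + 180) mod 360
= 512 mod 360
= 152°


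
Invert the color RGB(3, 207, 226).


Invert: (255-R, 255-G, 255-B)
R: 255-3 = 252
G: 255-207 = 48
B: 255-226 = 29
= RGB(252, 48, 29)


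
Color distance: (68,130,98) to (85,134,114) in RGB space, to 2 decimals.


d = √[(R₁-R₂)² + (G₁-G₂)² + (B₁-B₂)²]
d = √[(68-85)² + (130-134)² + (98-114)²]
d = √[289 + 16 + 256]
d = √561
d ≈ 23.69


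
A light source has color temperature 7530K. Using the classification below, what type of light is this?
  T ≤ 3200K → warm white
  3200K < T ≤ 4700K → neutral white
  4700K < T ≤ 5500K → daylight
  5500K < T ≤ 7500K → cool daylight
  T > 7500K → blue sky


Temperature: 7530K
7530K > 7500K → blue sky
Classification: blue sky


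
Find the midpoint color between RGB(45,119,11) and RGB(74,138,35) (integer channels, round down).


Midpoint: each channel = ⌊(C₁+C₂)/2⌋
R: ⌊(45+74)/2⌋ = 59
G: ⌊(119+138)/2⌋ = 128
B: ⌊(11+35)/2⌋ = 23
= RGB(59, 128, 23)


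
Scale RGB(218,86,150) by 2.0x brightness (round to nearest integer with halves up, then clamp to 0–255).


Multiply each channel by 2.0, round half up, clamp to [0, 255]
R: 218×2.0 = 436 → clamp → 255
G: 86×2.0 = 172
B: 150×2.0 = 300 → clamp → 255
= RGB(255, 172, 255)


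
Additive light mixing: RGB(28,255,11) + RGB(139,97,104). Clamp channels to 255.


Additive: each channel = min(255, C₁+C₂)
R: 28+139 = 167 → 167
G: 255+97 = 352 → 255
B: 11+104 = 115 → 115
= RGB(167, 255, 115)


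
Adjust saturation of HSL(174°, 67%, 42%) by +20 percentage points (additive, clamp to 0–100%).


Original S = 67%
Adjustment = +20 percentage points
New S = 67 + (20) = 87
Clamp to [0, 100] → 87
= HSL(174°, 87%, 42%)


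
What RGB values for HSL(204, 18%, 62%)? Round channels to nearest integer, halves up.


H=204°, S=0.18, L=0.62
C = (1-|2L-1|)×S = (1-|0.24|)×0.18 = 0.1368
H' = H/60 = 204/60 ≈ 3.4000; X = C×(1-|H' mod 2 - 1|) = 0.08208
m = L - C/2 = 0.62 - 0.0684 = 0.5516
Sector ⌊H'⌋ = 3 → (R',G',B') = (0.0, 0.08208, 0.1368)
RGB = ((R'+m)×255, (G'+m)×255, (B'+m)×255) = (140.658, 161.5884, 175.542)
Round half up → RGB(141, 162, 176)


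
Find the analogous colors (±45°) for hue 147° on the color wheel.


Base hue: 147°
Left analog: (147 - 45) mod 360 = 102°
Right analog: (147 + 45) mod 360 = 192°
Analogous hues = 102° and 192°
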